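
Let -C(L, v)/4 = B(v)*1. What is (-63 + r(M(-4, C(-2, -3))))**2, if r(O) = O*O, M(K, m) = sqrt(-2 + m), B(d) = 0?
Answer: 4225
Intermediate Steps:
C(L, v) = 0 (C(L, v) = -0 = -4*0 = 0)
r(O) = O**2
(-63 + r(M(-4, C(-2, -3))))**2 = (-63 + (sqrt(-2 + 0))**2)**2 = (-63 + (sqrt(-2))**2)**2 = (-63 + (I*sqrt(2))**2)**2 = (-63 - 2)**2 = (-65)**2 = 4225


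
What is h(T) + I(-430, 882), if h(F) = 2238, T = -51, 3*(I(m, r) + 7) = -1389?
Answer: 1768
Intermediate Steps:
I(m, r) = -470 (I(m, r) = -7 + (1/3)*(-1389) = -7 - 463 = -470)
h(T) + I(-430, 882) = 2238 - 470 = 1768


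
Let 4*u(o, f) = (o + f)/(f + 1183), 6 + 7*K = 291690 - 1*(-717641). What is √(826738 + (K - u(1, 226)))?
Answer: √377802428898881/19726 ≈ 985.36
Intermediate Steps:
K = 1009325/7 (K = -6/7 + (291690 - 1*(-717641))/7 = -6/7 + (291690 + 717641)/7 = -6/7 + (⅐)*1009331 = -6/7 + 1009331/7 = 1009325/7 ≈ 1.4419e+5)
u(o, f) = (f + o)/(4*(1183 + f)) (u(o, f) = ((o + f)/(f + 1183))/4 = ((f + o)/(1183 + f))/4 = (f + o)/(4*(1183 + f)))
√(826738 + (K - u(1, 226))) = √(826738 + (1009325/7 - (226 + 1)/(4*(1183 + 226)))) = √(826738 + (1009325/7 - 227/(4*1409))) = √(826738 + (1009325/7 - 1*227/5636)) = √(826738 + (1009325/7 - 227/5636)) = √(826738 + 5688554111/39452) = √(38305021687/39452) = √377802428898881/19726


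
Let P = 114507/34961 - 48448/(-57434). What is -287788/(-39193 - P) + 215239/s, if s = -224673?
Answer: 4703743915747909096/736795048025786571 ≈ 6.3841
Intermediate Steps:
P = 4135192783/1003975037 (P = 114507*(1/34961) - 48448*(-1/57434) = 114507/34961 + 24224/28717 = 4135192783/1003975037 ≈ 4.1188)
-287788/(-39193 - P) + 215239/s = -287788/(-39193 - 1*4135192783/1003975037) + 215239/(-224673) = -287788/(-39193 - 4135192783/1003975037) + 215239*(-1/224673) = -287788/(-39352928817924/1003975037) - 215239/224673 = -287788*(-1003975037/39352928817924) - 215239/224673 = 72232991987039/9838232204481 - 215239/224673 = 4703743915747909096/736795048025786571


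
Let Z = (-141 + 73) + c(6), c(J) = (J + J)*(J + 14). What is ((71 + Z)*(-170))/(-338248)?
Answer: 20655/169124 ≈ 0.12213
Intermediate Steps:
c(J) = 2*J*(14 + J) (c(J) = (2*J)*(14 + J) = 2*J*(14 + J))
Z = 172 (Z = (-141 + 73) + 2*6*(14 + 6) = -68 + 2*6*20 = -68 + 240 = 172)
((71 + Z)*(-170))/(-338248) = ((71 + 172)*(-170))/(-338248) = (243*(-170))*(-1/338248) = -41310*(-1/338248) = 20655/169124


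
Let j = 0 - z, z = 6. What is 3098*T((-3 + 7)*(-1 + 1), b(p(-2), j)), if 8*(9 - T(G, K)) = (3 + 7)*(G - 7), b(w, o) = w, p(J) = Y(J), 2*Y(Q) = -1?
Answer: 109979/2 ≈ 54990.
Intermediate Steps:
j = -6 (j = 0 - 1*6 = 0 - 6 = -6)
Y(Q) = -1/2 (Y(Q) = (1/2)*(-1) = -1/2)
p(J) = -1/2
T(G, K) = 71/4 - 5*G/4 (T(G, K) = 9 - (3 + 7)*(G - 7)/8 = 9 - 5*(-7 + G)/4 = 9 - (-70 + 10*G)/8 = 9 + (35/4 - 5*G/4) = 71/4 - 5*G/4)
3098*T((-3 + 7)*(-1 + 1), b(p(-2), j)) = 3098*(71/4 - 5*(-3 + 7)*(-1 + 1)/4) = 3098*(71/4 - 5*0) = 3098*(71/4 - 5/4*0) = 3098*(71/4 + 0) = 3098*(71/4) = 109979/2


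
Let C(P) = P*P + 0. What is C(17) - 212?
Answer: 77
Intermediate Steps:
C(P) = P**2 (C(P) = P**2 + 0 = P**2)
C(17) - 212 = 17**2 - 212 = 289 - 212 = 77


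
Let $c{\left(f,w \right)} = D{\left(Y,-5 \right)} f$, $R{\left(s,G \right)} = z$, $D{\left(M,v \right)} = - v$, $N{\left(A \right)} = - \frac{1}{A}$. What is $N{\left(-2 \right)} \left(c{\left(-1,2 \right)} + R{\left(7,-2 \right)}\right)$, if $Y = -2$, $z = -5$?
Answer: $-5$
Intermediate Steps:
$R{\left(s,G \right)} = -5$
$c{\left(f,w \right)} = 5 f$ ($c{\left(f,w \right)} = \left(-1\right) \left(-5\right) f = 5 f$)
$N{\left(-2 \right)} \left(c{\left(-1,2 \right)} + R{\left(7,-2 \right)}\right) = - \frac{1}{-2} \left(5 \left(-1\right) - 5\right) = \left(-1\right) \left(- \frac{1}{2}\right) \left(-5 - 5\right) = \frac{1}{2} \left(-10\right) = -5$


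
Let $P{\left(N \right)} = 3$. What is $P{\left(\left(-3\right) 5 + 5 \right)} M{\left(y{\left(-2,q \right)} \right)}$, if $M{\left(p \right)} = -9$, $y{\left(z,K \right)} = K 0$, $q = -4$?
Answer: $-27$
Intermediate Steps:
$y{\left(z,K \right)} = 0$
$P{\left(\left(-3\right) 5 + 5 \right)} M{\left(y{\left(-2,q \right)} \right)} = 3 \left(-9\right) = -27$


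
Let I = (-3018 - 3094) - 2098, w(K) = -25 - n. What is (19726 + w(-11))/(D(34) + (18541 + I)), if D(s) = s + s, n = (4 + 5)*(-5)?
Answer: 19746/10399 ≈ 1.8988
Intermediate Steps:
n = -45 (n = 9*(-5) = -45)
w(K) = 20 (w(K) = -25 - 1*(-45) = -25 + 45 = 20)
I = -8210 (I = -6112 - 2098 = -8210)
D(s) = 2*s
(19726 + w(-11))/(D(34) + (18541 + I)) = (19726 + 20)/(2*34 + (18541 - 8210)) = 19746/(68 + 10331) = 19746/10399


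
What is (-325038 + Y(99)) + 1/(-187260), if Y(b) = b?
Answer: -60848077141/187260 ≈ -3.2494e+5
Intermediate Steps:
(-325038 + Y(99)) + 1/(-187260) = (-325038 + 99) + 1/(-187260) = -324939 - 1/187260 = -60848077141/187260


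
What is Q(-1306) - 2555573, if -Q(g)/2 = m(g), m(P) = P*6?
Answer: -2539901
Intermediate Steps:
m(P) = 6*P
Q(g) = -12*g
Q(-1306) - 2555573 = -12*(-1306) - 2555573 = 15672 - 2555573 = -2539901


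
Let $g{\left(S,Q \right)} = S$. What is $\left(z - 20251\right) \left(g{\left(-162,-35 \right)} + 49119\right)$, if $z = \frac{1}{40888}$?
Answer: $- \frac{40537516478859}{40888} \approx -9.9143 \cdot 10^{8}$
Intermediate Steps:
$z = \frac{1}{40888} \approx 2.4457 \cdot 10^{-5}$
$\left(z - 20251\right) \left(g{\left(-162,-35 \right)} + 49119\right) = \left(\frac{1}{40888} - 20251\right) \left(-162 + 49119\right) = \left(- \frac{828022887}{40888}\right) 48957 = - \frac{40537516478859}{40888}$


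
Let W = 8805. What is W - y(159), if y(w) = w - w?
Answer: 8805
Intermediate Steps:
y(w) = 0
W - y(159) = 8805 - 1*0 = 8805 + 0 = 8805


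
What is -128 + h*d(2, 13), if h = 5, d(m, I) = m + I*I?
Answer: 727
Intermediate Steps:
d(m, I) = m + I²
-128 + h*d(2, 13) = -128 + 5*(2 + 13²) = -128 + 5*(2 + 169) = -128 + 5*171 = -128 + 855 = 727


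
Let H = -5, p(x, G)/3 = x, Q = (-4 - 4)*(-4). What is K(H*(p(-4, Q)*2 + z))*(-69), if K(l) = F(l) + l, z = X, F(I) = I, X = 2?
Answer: -15180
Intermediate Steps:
Q = 32 (Q = -8*(-4) = 32)
p(x, G) = 3*x
z = 2
K(l) = 2*l (K(l) = l + l = 2*l)
K(H*(p(-4, Q)*2 + z))*(-69) = (2*(-5*((3*(-4))*2 + 2)))*(-69) = (2*(-5*(-12*2 + 2)))*(-69) = (2*(-5*(-24 + 2)))*(-69) = (2*(-5*(-22)))*(-69) = (2*110)*(-69) = 220*(-69) = -15180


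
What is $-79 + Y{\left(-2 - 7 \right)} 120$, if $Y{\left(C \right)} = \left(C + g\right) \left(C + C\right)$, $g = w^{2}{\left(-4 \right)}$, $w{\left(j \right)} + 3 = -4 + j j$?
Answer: $-155599$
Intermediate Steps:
$w{\left(j \right)} = -7 + j^{2}$ ($w{\left(j \right)} = -3 + \left(-4 + j j\right) = -3 + \left(-4 + j^{2}\right) = -7 + j^{2}$)
$g = 81$ ($g = \left(-7 + \left(-4\right)^{2}\right)^{2} = \left(-7 + 16\right)^{2} = 9^{2} = 81$)
$Y{\left(C \right)} = 2 C \left(81 + C\right)$ ($Y{\left(C \right)} = \left(C + 81\right) \left(C + C\right) = \left(81 + C\right) 2 C = 2 C \left(81 + C\right)$)
$-79 + Y{\left(-2 - 7 \right)} 120 = -79 + 2 \left(-2 - 7\right) \left(81 - 9\right) 120 = -79 + 2 \left(-9\right) \left(81 - 9\right) 120 = -79 + 2 \left(-9\right) 72 \cdot 120 = -79 - 155520 = -155599$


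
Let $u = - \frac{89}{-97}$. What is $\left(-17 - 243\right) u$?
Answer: $- \frac{23140}{97} \approx -238.56$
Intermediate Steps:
$u = \frac{89}{97}$ ($u = \left(-89\right) \left(- \frac{1}{97}\right) = \frac{89}{97} \approx 0.91753$)
$\left(-17 - 243\right) u = \left(-17 - 243\right) \frac{89}{97} = \left(-260\right) \frac{89}{97} = - \frac{23140}{97}$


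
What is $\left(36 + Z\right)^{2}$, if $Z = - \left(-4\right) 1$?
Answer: $1600$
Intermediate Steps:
$Z = 4$ ($Z = \left(-1\right) \left(-4\right) = 4$)
$\left(36 + Z\right)^{2} = \left(36 + 4\right)^{2} = 40^{2} = 1600$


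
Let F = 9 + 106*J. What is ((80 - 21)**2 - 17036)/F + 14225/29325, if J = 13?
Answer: -15110812/1626951 ≈ -9.2878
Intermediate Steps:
F = 1387 (F = 9 + 106*13 = 9 + 1378 = 1387)
((80 - 21)**2 - 17036)/F + 14225/29325 = ((80 - 21)**2 - 17036)/1387 + 14225/29325 = (59**2 - 17036)*(1/1387) + 14225*(1/29325) = (3481 - 17036)*(1/1387) + 569/1173 = -13555*1/1387 + 569/1173 = -13555/1387 + 569/1173 = -15110812/1626951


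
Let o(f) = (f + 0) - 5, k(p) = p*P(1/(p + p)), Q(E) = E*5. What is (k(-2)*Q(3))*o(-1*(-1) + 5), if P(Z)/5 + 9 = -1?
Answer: 1500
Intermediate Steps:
P(Z) = -50 (P(Z) = -45 + 5*(-1) = -45 - 5 = -50)
Q(E) = 5*E
k(p) = -50*p (k(p) = p*(-50) = -50*p)
o(f) = -5 + f (o(f) = f - 5 = -5 + f)
(k(-2)*Q(3))*o(-1*(-1) + 5) = ((-50*(-2))*(5*3))*(-5 + (-1*(-1) + 5)) = (100*15)*(-5 + (1 + 5)) = 1500*(-5 + 6) = 1500*1 = 1500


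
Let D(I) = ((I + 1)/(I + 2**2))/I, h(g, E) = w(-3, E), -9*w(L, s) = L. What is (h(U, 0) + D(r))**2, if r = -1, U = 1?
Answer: 1/9 ≈ 0.11111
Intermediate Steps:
w(L, s) = -L/9
h(g, E) = 1/3 (h(g, E) = -1/9*(-3) = 1/3)
D(I) = (1 + I)/(I*(4 + I)) (D(I) = ((1 + I)/(I + 4))/I = ((1 + I)/(4 + I))/I = (1 + I)/(I*(4 + I)))
(h(U, 0) + D(r))**2 = (1/3 + (1 - 1)/((-1)*(4 - 1)))**2 = (1/3 - 1*0/3)**2 = (1/3 - 1*1/3*0)**2 = (1/3 + 0)**2 = (1/3)**2 = 1/9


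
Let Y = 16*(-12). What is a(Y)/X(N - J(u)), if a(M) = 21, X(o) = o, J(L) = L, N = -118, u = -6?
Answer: -3/16 ≈ -0.18750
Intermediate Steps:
Y = -192
a(Y)/X(N - J(u)) = 21/(-118 - 1*(-6)) = 21/(-118 + 6) = 21/(-112) = 21*(-1/112) = -3/16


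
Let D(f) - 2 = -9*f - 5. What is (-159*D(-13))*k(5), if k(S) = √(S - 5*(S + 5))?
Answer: -54378*I*√5 ≈ -1.2159e+5*I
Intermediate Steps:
k(S) = √(-25 - 4*S) (k(S) = √(S - 5*(5 + S)) = √(S + (-25 - 5*S)) = √(-25 - 4*S))
D(f) = -3 - 9*f (D(f) = 2 + (-9*f - 5) = 2 + (-5 - 9*f) = -3 - 9*f)
(-159*D(-13))*k(5) = (-159*(-3 - 9*(-13)))*√(-25 - 4*5) = (-159*(-3 + 117))*√(-25 - 20) = (-159*114)*√(-45) = -54378*I*√5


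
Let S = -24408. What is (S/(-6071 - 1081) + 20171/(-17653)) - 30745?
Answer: -161725020387/5260594 ≈ -30743.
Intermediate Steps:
(S/(-6071 - 1081) + 20171/(-17653)) - 30745 = (-24408/(-6071 - 1081) + 20171/(-17653)) - 30745 = (-24408/(-7152) + 20171*(-1/17653)) - 30745 = (-24408*(-1/7152) - 20171/17653) - 30745 = (1017/298 - 20171/17653) - 30745 = 11942143/5260594 - 30745 = -161725020387/5260594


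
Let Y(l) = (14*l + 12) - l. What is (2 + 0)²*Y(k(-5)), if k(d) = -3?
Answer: -108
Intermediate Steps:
Y(l) = 12 + 13*l (Y(l) = (12 + 14*l) - l = 12 + 13*l)
(2 + 0)²*Y(k(-5)) = (2 + 0)²*(12 + 13*(-3)) = 2²*(12 - 39) = 4*(-27) = -108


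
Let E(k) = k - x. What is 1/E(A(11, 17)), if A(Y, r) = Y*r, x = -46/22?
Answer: 11/2080 ≈ 0.0052885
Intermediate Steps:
x = -23/11 (x = -46*1/22 = -23/11 ≈ -2.0909)
E(k) = 23/11 + k (E(k) = k - 1*(-23/11) = k + 23/11 = 23/11 + k)
1/E(A(11, 17)) = 1/(23/11 + 11*17) = 1/(23/11 + 187) = 1/(2080/11) = 11/2080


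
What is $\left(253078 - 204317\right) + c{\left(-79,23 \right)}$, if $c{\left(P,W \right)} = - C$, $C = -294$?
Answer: $49055$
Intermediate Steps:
$c{\left(P,W \right)} = 294$ ($c{\left(P,W \right)} = \left(-1\right) \left(-294\right) = 294$)
$\left(253078 - 204317\right) + c{\left(-79,23 \right)} = \left(253078 - 204317\right) + 294 = 48761 + 294 = 49055$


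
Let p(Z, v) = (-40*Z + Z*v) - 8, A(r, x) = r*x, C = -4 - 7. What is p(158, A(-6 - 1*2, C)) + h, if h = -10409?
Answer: -2833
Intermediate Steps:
C = -11
p(Z, v) = -8 - 40*Z + Z*v
p(158, A(-6 - 1*2, C)) + h = (-8 - 40*158 + 158*((-6 - 1*2)*(-11))) - 10409 = (-8 - 6320 + 158*((-6 - 2)*(-11))) - 10409 = (-8 - 6320 + 158*(-8*(-11))) - 10409 = (-8 - 6320 + 158*88) - 10409 = (-8 - 6320 + 13904) - 10409 = 7576 - 10409 = -2833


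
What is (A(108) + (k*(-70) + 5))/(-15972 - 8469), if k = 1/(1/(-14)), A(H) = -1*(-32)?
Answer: -339/8147 ≈ -0.041610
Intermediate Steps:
A(H) = 32
k = -14 (k = 1/(-1/14) = -14)
(A(108) + (k*(-70) + 5))/(-15972 - 8469) = (32 + (-14*(-70) + 5))/(-15972 - 8469) = (32 + (980 + 5))/(-24441) = (32 + 985)*(-1/24441) = 1017*(-1/24441) = -339/8147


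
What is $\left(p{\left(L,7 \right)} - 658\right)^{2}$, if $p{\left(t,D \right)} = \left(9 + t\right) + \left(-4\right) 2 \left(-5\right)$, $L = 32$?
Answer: $332929$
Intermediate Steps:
$p{\left(t,D \right)} = 49 + t$ ($p{\left(t,D \right)} = \left(9 + t\right) - -40 = \left(9 + t\right) + 40 = 49 + t$)
$\left(p{\left(L,7 \right)} - 658\right)^{2} = \left(\left(49 + 32\right) - 658\right)^{2} = \left(81 - 658\right)^{2} = \left(-577\right)^{2} = 332929$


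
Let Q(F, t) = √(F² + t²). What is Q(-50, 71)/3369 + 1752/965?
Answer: 1752/965 + √7541/3369 ≈ 1.8413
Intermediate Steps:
Q(-50, 71)/3369 + 1752/965 = √((-50)² + 71²)/3369 + 1752/965 = √(2500 + 5041)*(1/3369) + 1752*(1/965) = √7541*(1/3369) + 1752/965 = √7541/3369 + 1752/965 = 1752/965 + √7541/3369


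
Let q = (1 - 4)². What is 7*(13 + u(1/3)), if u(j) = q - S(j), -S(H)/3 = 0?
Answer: 154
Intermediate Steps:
q = 9 (q = (-3)² = 9)
S(H) = 0 (S(H) = -3*0 = 0)
u(j) = 9 (u(j) = 9 - 1*0 = 9 + 0 = 9)
7*(13 + u(1/3)) = 7*(13 + 9) = 7*22 = 154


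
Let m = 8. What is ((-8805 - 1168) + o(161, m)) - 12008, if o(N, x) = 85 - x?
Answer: -21904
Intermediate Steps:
((-8805 - 1168) + o(161, m)) - 12008 = ((-8805 - 1168) + (85 - 1*8)) - 12008 = (-9973 + (85 - 8)) - 12008 = (-9973 + 77) - 12008 = -9896 - 12008 = -21904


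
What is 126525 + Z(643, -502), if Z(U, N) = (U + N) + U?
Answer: 127309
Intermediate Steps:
Z(U, N) = N + 2*U (Z(U, N) = (N + U) + U = N + 2*U)
126525 + Z(643, -502) = 126525 + (-502 + 2*643) = 126525 + (-502 + 1286) = 126525 + 784 = 127309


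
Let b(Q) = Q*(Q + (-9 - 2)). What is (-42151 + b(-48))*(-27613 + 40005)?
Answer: -487241048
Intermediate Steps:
b(Q) = Q*(-11 + Q) (b(Q) = Q*(Q - 11) = Q*(-11 + Q))
(-42151 + b(-48))*(-27613 + 40005) = (-42151 - 48*(-11 - 48))*(-27613 + 40005) = (-42151 - 48*(-59))*12392 = (-42151 + 2832)*12392 = -39319*12392 = -487241048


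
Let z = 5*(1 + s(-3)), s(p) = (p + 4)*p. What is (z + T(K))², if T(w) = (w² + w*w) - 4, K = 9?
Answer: 21904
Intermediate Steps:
s(p) = p*(4 + p) (s(p) = (4 + p)*p = p*(4 + p))
T(w) = -4 + 2*w² (T(w) = (w² + w²) - 4 = 2*w² - 4 = -4 + 2*w²)
z = -10 (z = 5*(1 - 3*(4 - 3)) = 5*(1 - 3*1) = 5*(1 - 3) = 5*(-2) = -10)
(z + T(K))² = (-10 + (-4 + 2*9²))² = (-10 + (-4 + 2*81))² = (-10 + (-4 + 162))² = (-10 + 158)² = 148² = 21904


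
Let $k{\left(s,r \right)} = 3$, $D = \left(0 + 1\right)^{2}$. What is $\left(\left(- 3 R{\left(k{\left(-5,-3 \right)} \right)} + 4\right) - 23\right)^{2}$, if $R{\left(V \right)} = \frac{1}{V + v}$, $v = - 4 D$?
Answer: $256$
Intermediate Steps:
$D = 1$ ($D = 1^{2} = 1$)
$v = -4$ ($v = \left(-4\right) 1 = -4$)
$R{\left(V \right)} = \frac{1}{-4 + V}$ ($R{\left(V \right)} = \frac{1}{V - 4} = \frac{1}{-4 + V}$)
$\left(\left(- 3 R{\left(k{\left(-5,-3 \right)} \right)} + 4\right) - 23\right)^{2} = \left(\left(- \frac{3}{-4 + 3} + 4\right) - 23\right)^{2} = \left(\left(- \frac{3}{-1} + 4\right) - 23\right)^{2} = \left(\left(\left(-3\right) \left(-1\right) + 4\right) - 23\right)^{2} = \left(\left(3 + 4\right) - 23\right)^{2} = \left(7 - 23\right)^{2} = \left(-16\right)^{2} = 256$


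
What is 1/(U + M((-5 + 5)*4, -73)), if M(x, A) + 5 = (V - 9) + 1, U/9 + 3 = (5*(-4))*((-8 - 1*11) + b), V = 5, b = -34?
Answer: 1/9505 ≈ 0.00010521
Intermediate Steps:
U = 9513 (U = -27 + 9*((5*(-4))*((-8 - 1*11) - 34)) = -27 + 9*(-20*((-8 - 11) - 34)) = -27 + 9*(-20*(-19 - 34)) = -27 + 9*(-20*(-53)) = -27 + 9*1060 = -27 + 9540 = 9513)
M(x, A) = -8 (M(x, A) = -5 + ((5 - 9) + 1) = -5 + (-4 + 1) = -5 - 3 = -8)
1/(U + M((-5 + 5)*4, -73)) = 1/(9513 - 8) = 1/9505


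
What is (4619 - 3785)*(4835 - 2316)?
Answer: 2100846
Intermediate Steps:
(4619 - 3785)*(4835 - 2316) = 834*2519 = 2100846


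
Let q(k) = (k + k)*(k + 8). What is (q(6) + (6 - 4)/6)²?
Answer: 255025/9 ≈ 28336.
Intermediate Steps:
q(k) = 2*k*(8 + k) (q(k) = (2*k)*(8 + k) = 2*k*(8 + k))
(q(6) + (6 - 4)/6)² = (2*6*(8 + 6) + (6 - 4)/6)² = (2*6*14 + 2*(⅙))² = (168 + ⅓)² = (505/3)² = 255025/9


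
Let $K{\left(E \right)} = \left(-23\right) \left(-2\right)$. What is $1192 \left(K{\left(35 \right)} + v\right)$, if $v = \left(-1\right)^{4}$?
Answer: $56024$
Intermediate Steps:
$K{\left(E \right)} = 46$
$v = 1$
$1192 \left(K{\left(35 \right)} + v\right) = 1192 \left(46 + 1\right) = 1192 \cdot 47 = 56024$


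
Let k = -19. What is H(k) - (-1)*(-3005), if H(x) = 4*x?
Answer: -3081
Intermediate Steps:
H(k) - (-1)*(-3005) = 4*(-19) - (-1)*(-3005) = -76 - 1*3005 = -76 - 3005 = -3081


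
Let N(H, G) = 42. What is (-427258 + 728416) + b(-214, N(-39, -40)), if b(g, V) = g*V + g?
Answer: 291956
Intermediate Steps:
b(g, V) = g + V*g (b(g, V) = V*g + g = g + V*g)
(-427258 + 728416) + b(-214, N(-39, -40)) = (-427258 + 728416) - 214*(1 + 42) = 301158 - 214*43 = 301158 - 9202 = 291956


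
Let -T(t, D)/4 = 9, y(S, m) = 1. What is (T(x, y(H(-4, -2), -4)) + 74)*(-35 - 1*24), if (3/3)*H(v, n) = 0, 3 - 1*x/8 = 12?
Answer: -2242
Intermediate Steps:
x = -72 (x = 24 - 8*12 = 24 - 96 = -72)
H(v, n) = 0
T(t, D) = -36 (T(t, D) = -4*9 = -36)
(T(x, y(H(-4, -2), -4)) + 74)*(-35 - 1*24) = (-36 + 74)*(-35 - 1*24) = 38*(-35 - 24) = 38*(-59) = -2242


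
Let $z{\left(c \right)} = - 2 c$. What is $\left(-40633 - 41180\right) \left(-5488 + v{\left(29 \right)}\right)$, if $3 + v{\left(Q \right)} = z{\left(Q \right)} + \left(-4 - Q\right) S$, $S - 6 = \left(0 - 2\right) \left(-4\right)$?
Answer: $491777943$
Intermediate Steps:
$S = 14$ ($S = 6 + \left(0 - 2\right) \left(-4\right) = 6 - -8 = 6 + 8 = 14$)
$v{\left(Q \right)} = -59 - 16 Q$ ($v{\left(Q \right)} = -3 - \left(2 Q - \left(-4 - Q\right) 14\right) = -3 - \left(56 + 16 Q\right) = -59 - 16 Q$)
$\left(-40633 - 41180\right) \left(-5488 + v{\left(29 \right)}\right) = \left(-40633 - 41180\right) \left(-5488 - 523\right) = - 81813 \left(-5488 - 523\right) = \left(-81813\right) \left(-6011\right) = 491777943$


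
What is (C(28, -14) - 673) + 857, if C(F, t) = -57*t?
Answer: 982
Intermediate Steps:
(C(28, -14) - 673) + 857 = (-57*(-14) - 673) + 857 = (798 - 673) + 857 = 125 + 857 = 982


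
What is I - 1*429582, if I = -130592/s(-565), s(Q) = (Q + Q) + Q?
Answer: -728010898/1695 ≈ -4.2951e+5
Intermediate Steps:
s(Q) = 3*Q (s(Q) = 2*Q + Q = 3*Q)
I = 130592/1695 (I = -130592/(3*(-565)) = -130592/(-1695) = -130592*(-1/1695) = 130592/1695 ≈ 77.045)
I - 1*429582 = 130592/1695 - 1*429582 = 130592/1695 - 429582 = -728010898/1695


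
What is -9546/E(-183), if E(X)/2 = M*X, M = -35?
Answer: -1591/2135 ≈ -0.74520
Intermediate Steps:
E(X) = -70*X (E(X) = 2*(-35*X) = -70*X)
-9546/E(-183) = -9546/((-70*(-183))) = -9546/12810 = -9546*1/12810 = -1591/2135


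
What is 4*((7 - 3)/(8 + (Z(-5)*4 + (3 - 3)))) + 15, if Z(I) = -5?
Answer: 41/3 ≈ 13.667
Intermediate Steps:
4*((7 - 3)/(8 + (Z(-5)*4 + (3 - 3)))) + 15 = 4*((7 - 3)/(8 + (-5*4 + (3 - 3)))) + 15 = 4*(4/(8 + (-20 + 0))) + 15 = 4*(4/(8 - 20)) + 15 = 4*(4/(-12)) + 15 = 4*(4*(-1/12)) + 15 = 4*(-⅓) + 15 = -4/3 + 15 = 41/3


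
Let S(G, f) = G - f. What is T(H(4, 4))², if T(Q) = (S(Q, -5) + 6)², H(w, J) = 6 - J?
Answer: 28561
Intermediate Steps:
T(Q) = (11 + Q)² (T(Q) = ((Q - 1*(-5)) + 6)² = ((Q + 5) + 6)² = ((5 + Q) + 6)² = (11 + Q)²)
T(H(4, 4))² = ((11 + (6 - 1*4))²)² = ((11 + (6 - 4))²)² = ((11 + 2)²)² = (13²)² = 169² = 28561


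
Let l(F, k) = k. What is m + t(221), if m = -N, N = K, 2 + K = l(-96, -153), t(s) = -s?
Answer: -66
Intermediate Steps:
K = -155 (K = -2 - 153 = -155)
N = -155
m = 155 (m = -1*(-155) = 155)
m + t(221) = 155 - 1*221 = 155 - 221 = -66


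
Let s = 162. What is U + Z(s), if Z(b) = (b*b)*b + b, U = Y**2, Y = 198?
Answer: 4290894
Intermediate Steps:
U = 39204 (U = 198**2 = 39204)
Z(b) = b + b**3 (Z(b) = b**2*b + b = b**3 + b = b + b**3)
U + Z(s) = 39204 + (162 + 162**3) = 39204 + (162 + 4251528) = 39204 + 4251690 = 4290894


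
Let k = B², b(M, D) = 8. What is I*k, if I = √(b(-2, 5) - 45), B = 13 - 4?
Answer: 81*I*√37 ≈ 492.7*I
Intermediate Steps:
B = 9
I = I*√37 (I = √(8 - 45) = √(-37) = I*√37 ≈ 6.0828*I)
k = 81 (k = 9² = 81)
I*k = (I*√37)*81 = 81*I*√37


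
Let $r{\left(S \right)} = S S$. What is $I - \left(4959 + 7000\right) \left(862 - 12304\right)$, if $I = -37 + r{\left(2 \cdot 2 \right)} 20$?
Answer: $136835161$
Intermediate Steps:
$r{\left(S \right)} = S^{2}$
$I = 283$ ($I = -37 + \left(2 \cdot 2\right)^{2} \cdot 20 = -37 + 4^{2} \cdot 20 = -37 + 16 \cdot 20 = -37 + 320 = 283$)
$I - \left(4959 + 7000\right) \left(862 - 12304\right) = 283 - \left(4959 + 7000\right) \left(862 - 12304\right) = 283 - 11959 \left(-11442\right) = 283 - -136834878 = 283 + 136834878 = 136835161$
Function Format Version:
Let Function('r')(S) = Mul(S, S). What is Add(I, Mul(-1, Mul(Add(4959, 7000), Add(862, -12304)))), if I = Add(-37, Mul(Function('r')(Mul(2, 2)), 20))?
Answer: 136835161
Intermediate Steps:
Function('r')(S) = Pow(S, 2)
I = 283 (I = Add(-37, Mul(Pow(Mul(2, 2), 2), 20)) = Add(-37, Mul(Pow(4, 2), 20)) = Add(-37, Mul(16, 20)) = Add(-37, 320) = 283)
Add(I, Mul(-1, Mul(Add(4959, 7000), Add(862, -12304)))) = Add(283, Mul(-1, Mul(Add(4959, 7000), Add(862, -12304)))) = Add(283, Mul(-1, Mul(11959, -11442))) = Add(283, Mul(-1, -136834878)) = Add(283, 136834878) = 136835161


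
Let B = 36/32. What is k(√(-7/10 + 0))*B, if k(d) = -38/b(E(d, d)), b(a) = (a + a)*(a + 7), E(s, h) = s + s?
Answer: 855*√70/(112*(√70 - 35*I)) ≈ 0.41264 + 1.7262*I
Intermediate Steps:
E(s, h) = 2*s
b(a) = 2*a*(7 + a) (b(a) = (2*a)*(7 + a) = 2*a*(7 + a))
B = 9/8 (B = 36*(1/32) = 9/8 ≈ 1.1250)
k(d) = -19/(2*d*(7 + 2*d)) (k(d) = -38*1/(4*d*(7 + 2*d)) = -19/(2*d*(7 + 2*d)))
k(√(-7/10 + 0))*B = -19/(2*(√(-7/10 + 0))*(7 + 2*√(-7/10 + 0)))*(9/8) = -19/(2*(√(-7/10))*(7 + 2*√(-7/10)))*(9/8) = -19/(2*(I*√70/10)*(7 + 2*(I*√70/10)))*(9/8) = -19*(-I*√70/7)/(2*(7 + I*√70/5))*(9/8) = (19*I*√70/(14*(7 + I*√70/5)))*(9/8) = 171*I*√70/(112*(7 + I*√70/5))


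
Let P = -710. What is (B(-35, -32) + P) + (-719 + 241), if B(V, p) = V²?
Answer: 37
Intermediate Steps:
(B(-35, -32) + P) + (-719 + 241) = ((-35)² - 710) + (-719 + 241) = (1225 - 710) - 478 = 515 - 478 = 37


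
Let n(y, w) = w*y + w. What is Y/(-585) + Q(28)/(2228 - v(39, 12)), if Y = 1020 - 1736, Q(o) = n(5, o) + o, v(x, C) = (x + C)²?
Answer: 152408/218205 ≈ 0.69846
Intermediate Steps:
n(y, w) = w + w*y
v(x, C) = (C + x)²
Q(o) = 7*o (Q(o) = o*(1 + 5) + o = o*6 + o = 6*o + o = 7*o)
Y = -716
Y/(-585) + Q(28)/(2228 - v(39, 12)) = -716/(-585) + (7*28)/(2228 - (12 + 39)²) = -716*(-1/585) + 196/(2228 - 1*51²) = 716/585 + 196/(2228 - 1*2601) = 716/585 + 196/(2228 - 2601) = 716/585 + 196/(-373) = 716/585 + 196*(-1/373) = 716/585 - 196/373 = 152408/218205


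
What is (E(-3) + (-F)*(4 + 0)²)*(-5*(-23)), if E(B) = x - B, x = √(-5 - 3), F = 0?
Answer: 345 + 230*I*√2 ≈ 345.0 + 325.27*I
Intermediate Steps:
x = 2*I*√2 (x = √(-8) = 2*I*√2 ≈ 2.8284*I)
E(B) = -B + 2*I*√2 (E(B) = 2*I*√2 - B = -B + 2*I*√2)
(E(-3) + (-F)*(4 + 0)²)*(-5*(-23)) = ((-1*(-3) + 2*I*√2) + (-1*0)*(4 + 0)²)*(-5*(-23)) = ((3 + 2*I*√2) + 0*4²)*115 = ((3 + 2*I*√2) + 0*16)*115 = ((3 + 2*I*√2) + 0)*115 = (3 + 2*I*√2)*115 = 345 + 230*I*√2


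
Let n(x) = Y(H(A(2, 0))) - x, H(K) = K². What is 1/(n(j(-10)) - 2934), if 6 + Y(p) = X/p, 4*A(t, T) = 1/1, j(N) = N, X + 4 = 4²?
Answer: -1/2738 ≈ -0.00036523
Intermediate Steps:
X = 12 (X = -4 + 4² = -4 + 16 = 12)
A(t, T) = ¼ (A(t, T) = (¼)/1 = (¼)*1 = ¼)
Y(p) = -6 + 12/p
n(x) = 186 - x (n(x) = (-6 + 12/((¼)²)) - x = (-6 + 12/(1/16)) - x = (-6 + 12*16) - x = (-6 + 192) - x = 186 - x)
1/(n(j(-10)) - 2934) = 1/((186 - 1*(-10)) - 2934) = 1/((186 + 10) - 2934) = 1/(196 - 2934) = 1/(-2738) = -1/2738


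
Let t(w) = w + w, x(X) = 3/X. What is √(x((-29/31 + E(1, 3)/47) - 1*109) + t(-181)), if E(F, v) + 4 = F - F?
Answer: I*√93026852513/16030 ≈ 19.027*I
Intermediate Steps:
E(F, v) = -4 (E(F, v) = -4 + (F - F) = -4 + 0 = -4)
t(w) = 2*w
√(x((-29/31 + E(1, 3)/47) - 1*109) + t(-181)) = √(3/((-29/31 - 4/47) - 1*109) + 2*(-181)) = √(3/((-29*1/31 - 4*1/47) - 109) - 362) = √(3/((-29/31 - 4/47) - 109) - 362) = √(3/(-1487/1457 - 109) - 362) = √(3/(-160300/1457) - 362) = √(3*(-1457/160300) - 362) = √(-4371/160300 - 362) = √(-58032971/160300) = I*√93026852513/16030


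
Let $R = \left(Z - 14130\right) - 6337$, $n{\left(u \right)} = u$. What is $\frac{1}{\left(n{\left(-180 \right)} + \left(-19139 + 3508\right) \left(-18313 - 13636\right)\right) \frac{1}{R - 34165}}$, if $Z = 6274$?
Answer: $- \frac{48358}{499394639} \approx -9.6833 \cdot 10^{-5}$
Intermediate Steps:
$R = -14193$ ($R = \left(6274 - 14130\right) - 6337 = -7856 - 6337 = -14193$)
$\frac{1}{\left(n{\left(-180 \right)} + \left(-19139 + 3508\right) \left(-18313 - 13636\right)\right) \frac{1}{R - 34165}} = \frac{1}{\left(-180 + \left(-19139 + 3508\right) \left(-18313 - 13636\right)\right) \frac{1}{-14193 - 34165}} = \frac{1}{\left(-180 - -499394819\right) \frac{1}{-48358}} = \frac{1}{\left(-180 + 499394819\right) \left(- \frac{1}{48358}\right)} = \frac{1}{499394639 \left(- \frac{1}{48358}\right)} = \frac{1}{- \frac{499394639}{48358}} = - \frac{48358}{499394639}$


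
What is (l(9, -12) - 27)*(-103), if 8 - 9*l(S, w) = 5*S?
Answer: 28840/9 ≈ 3204.4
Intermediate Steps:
l(S, w) = 8/9 - 5*S/9
(l(9, -12) - 27)*(-103) = ((8/9 - 5/9*9) - 27)*(-103) = ((8/9 - 5) - 27)*(-103) = (-37/9 - 27)*(-103) = -280/9*(-103) = 28840/9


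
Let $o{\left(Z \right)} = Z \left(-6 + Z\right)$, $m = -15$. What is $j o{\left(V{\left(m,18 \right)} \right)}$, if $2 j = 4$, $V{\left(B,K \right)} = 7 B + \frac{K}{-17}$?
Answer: $\frac{6869430}{289} \approx 23770.0$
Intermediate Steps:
$V{\left(B,K \right)} = 7 B - \frac{K}{17}$ ($V{\left(B,K \right)} = 7 B + K \left(- \frac{1}{17}\right) = 7 B - \frac{K}{17}$)
$j = 2$ ($j = \frac{1}{2} \cdot 4 = 2$)
$j o{\left(V{\left(m,18 \right)} \right)} = 2 \left(7 \left(-15\right) - \frac{18}{17}\right) \left(-6 + \left(7 \left(-15\right) - \frac{18}{17}\right)\right) = 2 \left(-105 - \frac{18}{17}\right) \left(-6 - \frac{1803}{17}\right) = 2 \left(- \frac{1803 \left(-6 - \frac{1803}{17}\right)}{17}\right) = 2 \left(\left(- \frac{1803}{17}\right) \left(- \frac{1905}{17}\right)\right) = 2 \cdot \frac{3434715}{289} = \frac{6869430}{289}$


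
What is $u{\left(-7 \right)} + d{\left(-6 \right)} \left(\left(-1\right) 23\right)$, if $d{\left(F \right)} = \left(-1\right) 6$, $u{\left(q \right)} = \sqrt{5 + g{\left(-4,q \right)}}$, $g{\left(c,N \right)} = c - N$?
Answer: $138 + 2 \sqrt{2} \approx 140.83$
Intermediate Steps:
$u{\left(q \right)} = \sqrt{1 - q}$ ($u{\left(q \right)} = \sqrt{5 - \left(4 + q\right)} = \sqrt{1 - q}$)
$d{\left(F \right)} = -6$
$u{\left(-7 \right)} + d{\left(-6 \right)} \left(\left(-1\right) 23\right) = \sqrt{1 - -7} - 6 \left(\left(-1\right) 23\right) = \sqrt{1 + 7} - -138 = \sqrt{8} + 138 = 2 \sqrt{2} + 138 = 138 + 2 \sqrt{2}$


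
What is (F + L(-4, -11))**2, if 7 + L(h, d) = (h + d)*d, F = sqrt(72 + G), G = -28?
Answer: 25008 + 632*sqrt(11) ≈ 27104.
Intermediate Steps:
F = 2*sqrt(11) (F = sqrt(72 - 28) = sqrt(44) = 2*sqrt(11) ≈ 6.6332)
L(h, d) = -7 + d*(d + h) (L(h, d) = -7 + (h + d)*d = -7 + (d + h)*d = -7 + d*(d + h))
(F + L(-4, -11))**2 = (2*sqrt(11) + (-7 + (-11)**2 - 11*(-4)))**2 = (2*sqrt(11) + (-7 + 121 + 44))**2 = (2*sqrt(11) + 158)**2 = (158 + 2*sqrt(11))**2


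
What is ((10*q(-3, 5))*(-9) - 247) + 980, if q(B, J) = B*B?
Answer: -77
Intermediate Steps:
q(B, J) = B²
((10*q(-3, 5))*(-9) - 247) + 980 = ((10*(-3)²)*(-9) - 247) + 980 = ((10*9)*(-9) - 247) + 980 = (90*(-9) - 247) + 980 = (-810 - 247) + 980 = -1057 + 980 = -77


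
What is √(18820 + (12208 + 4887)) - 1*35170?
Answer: -35170 + √35915 ≈ -34981.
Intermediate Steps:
√(18820 + (12208 + 4887)) - 1*35170 = √(18820 + 17095) - 35170 = √35915 - 35170 = -35170 + √35915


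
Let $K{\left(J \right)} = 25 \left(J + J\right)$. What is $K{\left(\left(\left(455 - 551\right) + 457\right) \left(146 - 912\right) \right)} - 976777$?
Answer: $-14803077$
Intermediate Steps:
$K{\left(J \right)} = 50 J$ ($K{\left(J \right)} = 25 \cdot 2 J = 50 J$)
$K{\left(\left(\left(455 - 551\right) + 457\right) \left(146 - 912\right) \right)} - 976777 = 50 \left(\left(455 - 551\right) + 457\right) \left(146 - 912\right) - 976777 = 50 \left(\left(455 - 551\right) + 457\right) \left(-766\right) - 976777 = 50 \left(-96 + 457\right) \left(-766\right) - 976777 = 50 \cdot 361 \left(-766\right) - 976777 = 50 \left(-276526\right) - 976777 = -13826300 - 976777 = -14803077$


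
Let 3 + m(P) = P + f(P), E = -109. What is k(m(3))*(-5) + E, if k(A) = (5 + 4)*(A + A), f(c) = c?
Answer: -379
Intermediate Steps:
m(P) = -3 + 2*P (m(P) = -3 + (P + P) = -3 + 2*P)
k(A) = 18*A (k(A) = 9*(2*A) = 18*A)
k(m(3))*(-5) + E = (18*(-3 + 2*3))*(-5) - 109 = (18*(-3 + 6))*(-5) - 109 = (18*3)*(-5) - 109 = 54*(-5) - 109 = -270 - 109 = -379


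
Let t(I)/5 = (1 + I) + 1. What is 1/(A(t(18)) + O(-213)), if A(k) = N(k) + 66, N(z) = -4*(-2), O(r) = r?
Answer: -1/139 ≈ -0.0071942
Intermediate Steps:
t(I) = 10 + 5*I (t(I) = 5*((1 + I) + 1) = 5*(2 + I) = 10 + 5*I)
N(z) = 8
A(k) = 74 (A(k) = 8 + 66 = 74)
1/(A(t(18)) + O(-213)) = 1/(74 - 213) = 1/(-139) = -1/139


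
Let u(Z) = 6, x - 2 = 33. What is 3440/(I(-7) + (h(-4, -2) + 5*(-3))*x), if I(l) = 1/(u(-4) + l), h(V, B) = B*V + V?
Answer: -1720/193 ≈ -8.9119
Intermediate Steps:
x = 35 (x = 2 + 33 = 35)
h(V, B) = V + B*V
I(l) = 1/(6 + l)
3440/(I(-7) + (h(-4, -2) + 5*(-3))*x) = 3440/(1/(6 - 7) + (-4*(1 - 2) + 5*(-3))*35) = 3440/(1/(-1) + (-4*(-1) - 15)*35) = 3440/(-1 + (4 - 15)*35) = 3440/(-1 - 11*35) = 3440/(-1 - 385) = 3440/(-386) = 3440*(-1/386) = -1720/193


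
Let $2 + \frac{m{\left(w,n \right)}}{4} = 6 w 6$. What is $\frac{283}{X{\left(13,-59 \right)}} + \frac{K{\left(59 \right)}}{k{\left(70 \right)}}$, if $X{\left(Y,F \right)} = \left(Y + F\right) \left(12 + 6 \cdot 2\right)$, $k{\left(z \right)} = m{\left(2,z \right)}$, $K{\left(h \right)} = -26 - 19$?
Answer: $- \frac{3223}{7728} \approx -0.41705$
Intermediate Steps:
$K{\left(h \right)} = -45$
$m{\left(w,n \right)} = -8 + 144 w$ ($m{\left(w,n \right)} = -8 + 4 \cdot 6 w 6 = -8 + 4 \cdot 36 w = -8 + 144 w$)
$k{\left(z \right)} = 280$ ($k{\left(z \right)} = -8 + 144 \cdot 2 = -8 + 288 = 280$)
$X{\left(Y,F \right)} = 24 F + 24 Y$ ($X{\left(Y,F \right)} = \left(F + Y\right) \left(12 + 12\right) = \left(F + Y\right) 24 = 24 F + 24 Y$)
$\frac{283}{X{\left(13,-59 \right)}} + \frac{K{\left(59 \right)}}{k{\left(70 \right)}} = \frac{283}{24 \left(-59\right) + 24 \cdot 13} - \frac{45}{280} = \frac{283}{-1416 + 312} - \frac{9}{56} = \frac{283}{-1104} - \frac{9}{56} = 283 \left(- \frac{1}{1104}\right) - \frac{9}{56} = - \frac{283}{1104} - \frac{9}{56} = - \frac{3223}{7728}$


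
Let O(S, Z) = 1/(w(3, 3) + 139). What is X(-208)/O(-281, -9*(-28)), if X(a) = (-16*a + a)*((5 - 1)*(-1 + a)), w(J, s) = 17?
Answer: -406897920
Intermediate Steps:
X(a) = -15*a*(-4 + 4*a) (X(a) = (-15*a)*(4*(-1 + a)) = (-15*a)*(-4 + 4*a) = -15*a*(-4 + 4*a))
O(S, Z) = 1/156 (O(S, Z) = 1/(17 + 139) = 1/156)
X(-208)/O(-281, -9*(-28)) = (60*(-208)*(1 - 1*(-208)))/(1/156) = (60*(-208)*(1 + 208))*156 = (60*(-208)*209)*156 = -2608320*156 = -406897920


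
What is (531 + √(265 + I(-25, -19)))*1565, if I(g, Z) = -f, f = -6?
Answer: 831015 + 1565*√271 ≈ 8.5678e+5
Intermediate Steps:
I(g, Z) = 6 (I(g, Z) = -1*(-6) = 6)
(531 + √(265 + I(-25, -19)))*1565 = (531 + √(265 + 6))*1565 = (531 + √271)*1565 = 831015 + 1565*√271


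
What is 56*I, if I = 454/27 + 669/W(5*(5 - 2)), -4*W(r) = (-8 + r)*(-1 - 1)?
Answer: 314432/27 ≈ 11646.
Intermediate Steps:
W(r) = -4 + r/2 (W(r) = -(-8 + r)*(-1 - 1)/4 = -(-8 + r)*(-2)/4 = -(16 - 2*r)/4 = -4 + r/2)
I = 39304/189 (I = 454/27 + 669/(-4 + (5*(5 - 2))/2) = 454*(1/27) + 669/(-4 + (5*3)/2) = 454/27 + 669/(-4 + (½)*15) = 454/27 + 669/(-4 + 15/2) = 454/27 + 669/(7/2) = 454/27 + 669*(2/7) = 454/27 + 1338/7 = 39304/189 ≈ 207.96)
56*I = 56*(39304/189) = 314432/27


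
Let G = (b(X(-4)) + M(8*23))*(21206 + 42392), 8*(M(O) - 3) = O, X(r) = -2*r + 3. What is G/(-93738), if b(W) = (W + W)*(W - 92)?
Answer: 55839044/46869 ≈ 1191.4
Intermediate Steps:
X(r) = 3 - 2*r
M(O) = 3 + O/8
b(W) = 2*W*(-92 + W) (b(W) = (2*W)*(-92 + W) = 2*W*(-92 + W))
G = -111678088 (G = (2*(3 - 2*(-4))*(-92 + (3 - 2*(-4))) + (3 + (8*23)/8))*(21206 + 42392) = (2*(3 + 8)*(-92 + (3 + 8)) + (3 + (1/8)*184))*63598 = (2*11*(-92 + 11) + (3 + 23))*63598 = (2*11*(-81) + 26)*63598 = (-1782 + 26)*63598 = -1756*63598 = -111678088)
G/(-93738) = -111678088/(-93738) = -111678088*(-1/93738) = 55839044/46869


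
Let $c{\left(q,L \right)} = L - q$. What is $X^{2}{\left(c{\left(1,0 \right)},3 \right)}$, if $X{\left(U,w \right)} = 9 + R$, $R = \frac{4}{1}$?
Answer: $169$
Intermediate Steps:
$R = 4$ ($R = 4 \cdot 1 = 4$)
$X{\left(U,w \right)} = 13$ ($X{\left(U,w \right)} = 9 + 4 = 13$)
$X^{2}{\left(c{\left(1,0 \right)},3 \right)} = 13^{2} = 169$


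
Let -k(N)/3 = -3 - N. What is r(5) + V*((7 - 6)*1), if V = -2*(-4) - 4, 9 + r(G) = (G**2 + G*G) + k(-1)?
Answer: 51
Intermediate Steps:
k(N) = 9 + 3*N (k(N) = -3*(-3 - N) = 9 + 3*N)
r(G) = -3 + 2*G**2 (r(G) = -9 + ((G**2 + G*G) + (9 + 3*(-1))) = -9 + ((G**2 + G**2) + (9 - 3)) = -9 + (2*G**2 + 6) = -9 + (6 + 2*G**2) = -3 + 2*G**2)
V = 4 (V = 8 - 4 = 4)
r(5) + V*((7 - 6)*1) = (-3 + 2*5**2) + 4*((7 - 6)*1) = (-3 + 2*25) + 4*(1*1) = (-3 + 50) + 4*1 = 47 + 4 = 51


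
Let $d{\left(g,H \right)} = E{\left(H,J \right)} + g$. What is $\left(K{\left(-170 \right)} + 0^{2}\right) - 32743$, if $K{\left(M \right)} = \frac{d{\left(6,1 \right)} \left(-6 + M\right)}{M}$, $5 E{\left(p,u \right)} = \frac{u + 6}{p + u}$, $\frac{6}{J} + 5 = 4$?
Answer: $- \frac{2782627}{85} \approx -32737.0$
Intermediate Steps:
$J = -6$ ($J = \frac{6}{-5 + 4} = \frac{6}{-1} = 6 \left(-1\right) = -6$)
$E{\left(p,u \right)} = \frac{6 + u}{5 \left(p + u\right)}$ ($E{\left(p,u \right)} = \frac{\left(u + 6\right) \frac{1}{p + u}}{5} = \frac{\left(6 + u\right) \frac{1}{p + u}}{5} = \frac{\frac{1}{p + u} \left(6 + u\right)}{5} = \frac{6 + u}{5 \left(p + u\right)}$)
$d{\left(g,H \right)} = g$ ($d{\left(g,H \right)} = \frac{6 - 6}{5 \left(H - 6\right)} + g = \frac{1}{5} \frac{1}{-6 + H} 0 + g = 0 + g = g$)
$K{\left(M \right)} = \frac{-36 + 6 M}{M}$ ($K{\left(M \right)} = \frac{6 \left(-6 + M\right)}{M} = \frac{-36 + 6 M}{M}$)
$\left(K{\left(-170 \right)} + 0^{2}\right) - 32743 = \left(\left(6 - \frac{36}{-170}\right) + 0^{2}\right) - 32743 = \left(\left(6 - - \frac{18}{85}\right) + 0\right) - 32743 = \left(\left(6 + \frac{18}{85}\right) + 0\right) - 32743 = \left(\frac{528}{85} + 0\right) - 32743 = \frac{528}{85} - 32743 = - \frac{2782627}{85}$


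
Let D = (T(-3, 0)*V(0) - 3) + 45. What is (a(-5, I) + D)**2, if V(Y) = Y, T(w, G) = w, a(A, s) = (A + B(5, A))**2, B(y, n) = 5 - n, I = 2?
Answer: 4489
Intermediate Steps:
a(A, s) = 25 (a(A, s) = (A + (5 - A))**2 = 5**2 = 25)
D = 42 (D = (-3*0 - 3) + 45 = (0 - 3) + 45 = -3 + 45 = 42)
(a(-5, I) + D)**2 = (25 + 42)**2 = 67**2 = 4489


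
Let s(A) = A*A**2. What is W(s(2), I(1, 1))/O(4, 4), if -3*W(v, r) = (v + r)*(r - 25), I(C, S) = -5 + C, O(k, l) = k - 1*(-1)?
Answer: 116/15 ≈ 7.7333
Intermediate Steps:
O(k, l) = 1 + k (O(k, l) = k + 1 = 1 + k)
s(A) = A**3
W(v, r) = -(-25 + r)*(r + v)/3 (W(v, r) = -(v + r)*(r - 25)/3 = -(r + v)*(-25 + r)/3 = -(-25 + r)*(r + v)/3)
W(s(2), I(1, 1))/O(4, 4) = (-(-5 + 1)**2/3 + 25*(-5 + 1)/3 + (25/3)*2**3 - 1/3*(-5 + 1)*2**3)/(1 + 4) = (-1/3*(-4)**2 + (25/3)*(-4) + (25/3)*8 - 1/3*(-4)*8)/5 = (-1/3*16 - 100/3 + 200/3 + 32/3)*(1/5) = (-16/3 - 100/3 + 200/3 + 32/3)*(1/5) = (116/3)*(1/5) = 116/15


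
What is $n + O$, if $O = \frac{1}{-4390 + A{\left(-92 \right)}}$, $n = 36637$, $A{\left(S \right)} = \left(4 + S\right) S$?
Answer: $\frac{135776723}{3706} \approx 36637.0$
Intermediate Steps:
$A{\left(S \right)} = S \left(4 + S\right)$
$O = \frac{1}{3706}$ ($O = \frac{1}{-4390 - 92 \left(4 - 92\right)} = \frac{1}{-4390 - -8096} = \frac{1}{-4390 + 8096} = \frac{1}{3706} \approx 0.00026983$)
$n + O = 36637 + \frac{1}{3706} = \frac{135776723}{3706}$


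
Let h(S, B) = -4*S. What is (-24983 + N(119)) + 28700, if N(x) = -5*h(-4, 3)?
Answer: 3637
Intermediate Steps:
N(x) = -80 (N(x) = -(-20)*(-4) = -5*16 = -80)
(-24983 + N(119)) + 28700 = (-24983 - 80) + 28700 = -25063 + 28700 = 3637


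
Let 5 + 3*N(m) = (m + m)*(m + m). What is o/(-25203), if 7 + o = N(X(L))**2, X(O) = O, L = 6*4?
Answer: -5285338/226827 ≈ -23.301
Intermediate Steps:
L = 24
N(m) = -5/3 + 4*m**2/3 (N(m) = -5/3 + ((m + m)*(m + m))/3 = -5/3 + ((2*m)*(2*m))/3 = -5/3 + (4*m**2)/3 = -5/3 + 4*m**2/3)
o = 5285338/9 (o = -7 + (-5/3 + (4/3)*24**2)**2 = -7 + (-5/3 + (4/3)*576)**2 = -7 + (-5/3 + 768)**2 = -7 + (2299/3)**2 = -7 + 5285401/9 = 5285338/9 ≈ 5.8726e+5)
o/(-25203) = (5285338/9)/(-25203) = (5285338/9)*(-1/25203) = -5285338/226827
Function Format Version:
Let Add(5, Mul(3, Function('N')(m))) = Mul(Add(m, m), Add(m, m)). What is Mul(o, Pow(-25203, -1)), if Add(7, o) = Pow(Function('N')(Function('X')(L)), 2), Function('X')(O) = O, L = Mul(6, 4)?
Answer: Rational(-5285338, 226827) ≈ -23.301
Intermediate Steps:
L = 24
Function('N')(m) = Add(Rational(-5, 3), Mul(Rational(4, 3), Pow(m, 2))) (Function('N')(m) = Add(Rational(-5, 3), Mul(Rational(1, 3), Mul(Add(m, m), Add(m, m)))) = Add(Rational(-5, 3), Mul(Rational(1, 3), Mul(Mul(2, m), Mul(2, m)))) = Add(Rational(-5, 3), Mul(Rational(1, 3), Mul(4, Pow(m, 2)))) = Add(Rational(-5, 3), Mul(Rational(4, 3), Pow(m, 2))))
o = Rational(5285338, 9) (o = Add(-7, Pow(Add(Rational(-5, 3), Mul(Rational(4, 3), Pow(24, 2))), 2)) = Add(-7, Pow(Add(Rational(-5, 3), Mul(Rational(4, 3), 576)), 2)) = Add(-7, Pow(Add(Rational(-5, 3), 768), 2)) = Add(-7, Pow(Rational(2299, 3), 2)) = Add(-7, Rational(5285401, 9)) = Rational(5285338, 9) ≈ 5.8726e+5)
Mul(o, Pow(-25203, -1)) = Mul(Rational(5285338, 9), Pow(-25203, -1)) = Mul(Rational(5285338, 9), Rational(-1, 25203)) = Rational(-5285338, 226827)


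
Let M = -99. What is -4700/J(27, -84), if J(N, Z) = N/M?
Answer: 51700/3 ≈ 17233.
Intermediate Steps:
J(N, Z) = -N/99 (J(N, Z) = N/(-99) = N*(-1/99) = -N/99)
-4700/J(27, -84) = -4700/((-1/99*27)) = -4700/(-3/11) = -4700*(-11/3) = 51700/3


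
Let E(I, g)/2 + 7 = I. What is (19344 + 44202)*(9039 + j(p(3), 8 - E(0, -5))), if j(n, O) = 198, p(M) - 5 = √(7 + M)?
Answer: 586974402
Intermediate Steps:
p(M) = 5 + √(7 + M)
E(I, g) = -14 + 2*I
(19344 + 44202)*(9039 + j(p(3), 8 - E(0, -5))) = (19344 + 44202)*(9039 + 198) = 63546*9237 = 586974402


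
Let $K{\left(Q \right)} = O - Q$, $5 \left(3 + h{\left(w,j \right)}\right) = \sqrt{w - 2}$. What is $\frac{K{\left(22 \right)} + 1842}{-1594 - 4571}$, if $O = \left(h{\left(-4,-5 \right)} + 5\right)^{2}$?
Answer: $- \frac{5066}{17125} - \frac{4 i \sqrt{6}}{30825} \approx -0.29583 - 0.00031786 i$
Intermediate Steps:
$h{\left(w,j \right)} = -3 + \frac{\sqrt{-2 + w}}{5}$ ($h{\left(w,j \right)} = -3 + \frac{\sqrt{w - 2}}{5} = -3 + \frac{\sqrt{-2 + w}}{5}$)
$O = \left(2 + \frac{i \sqrt{6}}{5}\right)^{2}$ ($O = \left(\left(-3 + \frac{\sqrt{-2 - 4}}{5}\right) + 5\right)^{2} = \left(\left(-3 + \frac{\sqrt{-6}}{5}\right) + 5\right)^{2} = \left(\left(-3 + \frac{i \sqrt{6}}{5}\right) + 5\right)^{2} = \left(2 + \frac{i \sqrt{6}}{5}\right)^{2} \approx 3.76 + 1.9596 i$)
$K{\left(Q \right)} = - Q + \frac{\left(10 + i \sqrt{6}\right)^{2}}{25}$ ($K{\left(Q \right)} = \frac{\left(10 + i \sqrt{6}\right)^{2}}{25} - Q = - Q + \frac{\left(10 + i \sqrt{6}\right)^{2}}{25}$)
$\frac{K{\left(22 \right)} + 1842}{-1594 - 4571} = \frac{\left(\left(-1\right) 22 + \frac{\left(10 + i \sqrt{6}\right)^{2}}{25}\right) + 1842}{-1594 - 4571} = \frac{\left(-22 + \frac{\left(10 + i \sqrt{6}\right)^{2}}{25}\right) + 1842}{-6165} = \left(1820 + \frac{\left(10 + i \sqrt{6}\right)^{2}}{25}\right) \left(- \frac{1}{6165}\right) = - \frac{364}{1233} - \frac{\left(10 + i \sqrt{6}\right)^{2}}{154125}$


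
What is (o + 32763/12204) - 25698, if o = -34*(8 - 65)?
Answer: -96644759/4068 ≈ -23757.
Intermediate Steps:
o = 1938 (o = -34*(-57) = 1938)
(o + 32763/12204) - 25698 = (1938 + 32763/12204) - 25698 = (1938 + 32763*(1/12204)) - 25698 = (1938 + 10921/4068) - 25698 = 7894705/4068 - 25698 = -96644759/4068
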